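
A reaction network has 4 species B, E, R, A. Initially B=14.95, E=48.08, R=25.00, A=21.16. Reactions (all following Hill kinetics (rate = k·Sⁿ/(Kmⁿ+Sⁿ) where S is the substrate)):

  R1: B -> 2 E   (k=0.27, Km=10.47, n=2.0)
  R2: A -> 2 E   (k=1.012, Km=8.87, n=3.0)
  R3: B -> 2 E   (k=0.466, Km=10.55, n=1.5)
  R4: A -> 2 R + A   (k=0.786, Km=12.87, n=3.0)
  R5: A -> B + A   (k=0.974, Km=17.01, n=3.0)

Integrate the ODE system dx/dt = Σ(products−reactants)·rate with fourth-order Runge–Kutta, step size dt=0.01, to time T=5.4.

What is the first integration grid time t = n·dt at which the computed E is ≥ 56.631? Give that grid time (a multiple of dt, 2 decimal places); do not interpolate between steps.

Threshold first reached at t = 3.05

RK4 with dt=0.01: 540 steps to T=5.4. Trajectory (selected grid times):
t=0.00: B=14.95 E=48.08 R=25.00 A=21.16
t=0.60: B=15.04 E=49.78 R=25.76 A=20.60
t=1.20: B=15.13 E=51.47 R=26.52 A=20.04
t=1.80: B=15.20 E=53.16 R=27.26 A=19.48
t=2.40: B=15.25 E=54.84 R=27.98 A=18.93
t=3.00: B=15.30 E=56.51 R=28.69 A=18.38
t=3.04: B=15.30 E=56.62 R=28.74 A=18.34
t=3.05: B=15.30 E=56.65 R=28.75 A=18.33
t=3.60: B=15.33 E=58.17 R=29.38 A=17.83
t=4.20: B=15.35 E=59.83 R=30.06 A=17.30
t=4.80: B=15.35 E=61.47 R=30.72 A=16.76
t=5.40: B=15.34 E=63.10 R=31.36 A=16.24
E(3.04)=56.620 < 56.631 but E(3.05)=56.648 ≥ 56.631, so the first grid time is t=3.05.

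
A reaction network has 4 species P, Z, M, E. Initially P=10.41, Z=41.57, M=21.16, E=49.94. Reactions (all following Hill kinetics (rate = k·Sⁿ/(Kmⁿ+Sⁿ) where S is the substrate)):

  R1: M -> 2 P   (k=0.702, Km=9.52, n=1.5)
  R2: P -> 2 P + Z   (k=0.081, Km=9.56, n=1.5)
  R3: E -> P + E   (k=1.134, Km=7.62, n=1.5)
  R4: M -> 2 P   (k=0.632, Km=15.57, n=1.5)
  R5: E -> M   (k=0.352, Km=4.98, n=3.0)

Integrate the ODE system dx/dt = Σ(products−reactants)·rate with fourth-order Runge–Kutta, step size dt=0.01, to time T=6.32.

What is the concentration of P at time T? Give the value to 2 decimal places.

RK4 with dt=0.01: 632 steps to T=6.32. Trajectory (selected grid times):
t=0.00: P=10.41 Z=41.57 M=21.16 E=49.94
t=0.70: P=12.48 Z=41.60 M=20.76 E=49.69
t=1.40: P=14.55 Z=41.64 M=20.37 E=49.45
t=2.11: P=16.63 Z=41.68 M=19.97 E=49.20
t=2.81: P=18.68 Z=41.72 M=19.59 E=48.95
t=3.51: P=20.72 Z=41.76 M=19.21 E=48.71
t=4.21: P=22.74 Z=41.80 M=18.84 E=48.46
t=4.92: P=24.78 Z=41.85 M=18.47 E=48.21
t=5.62: P=26.79 Z=41.90 M=18.11 E=47.96
t=6.32: P=28.78 Z=41.94 M=17.76 E=47.72
Read off P at T=6.32: 28.78

P at T = 28.78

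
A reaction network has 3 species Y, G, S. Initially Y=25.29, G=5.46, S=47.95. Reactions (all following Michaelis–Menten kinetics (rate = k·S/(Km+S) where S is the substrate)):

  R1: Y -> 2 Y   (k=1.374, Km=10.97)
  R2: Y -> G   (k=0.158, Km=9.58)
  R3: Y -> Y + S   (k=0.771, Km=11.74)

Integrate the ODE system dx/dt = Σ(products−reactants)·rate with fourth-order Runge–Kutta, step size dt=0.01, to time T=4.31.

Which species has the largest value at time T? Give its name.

RK4 with dt=0.01: 431 steps to T=4.31. Trajectory (selected grid times):
t=0.00: Y=25.29 G=5.46 S=47.95
t=0.48: Y=25.70 G=5.52 S=48.20
t=0.96: Y=26.10 G=5.57 S=48.46
t=1.44: Y=26.51 G=5.63 S=48.71
t=1.92: Y=26.93 G=5.68 S=48.97
t=2.39: Y=27.33 G=5.74 S=49.22
t=2.87: Y=27.75 G=5.79 S=49.48
t=3.35: Y=28.16 G=5.85 S=49.74
t=3.83: Y=28.58 G=5.91 S=50.01
t=4.31: Y=29.00 G=5.96 S=50.27
At T=4.31: Y=29.00 G=5.96 S=50.27; the largest is S.

Dominant species at T: S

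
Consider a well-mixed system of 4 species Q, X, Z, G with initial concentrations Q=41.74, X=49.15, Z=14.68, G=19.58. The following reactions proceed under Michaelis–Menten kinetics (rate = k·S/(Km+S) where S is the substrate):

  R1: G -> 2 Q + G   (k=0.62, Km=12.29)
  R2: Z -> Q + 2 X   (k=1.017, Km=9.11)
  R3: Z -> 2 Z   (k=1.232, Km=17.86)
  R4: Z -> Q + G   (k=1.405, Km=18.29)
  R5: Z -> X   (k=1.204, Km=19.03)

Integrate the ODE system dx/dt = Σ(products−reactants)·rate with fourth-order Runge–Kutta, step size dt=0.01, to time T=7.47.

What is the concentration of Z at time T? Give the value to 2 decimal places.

RK4 with dt=0.01: 747 steps to T=7.47. Trajectory (selected grid times):
t=0.00: Q=41.74 X=49.15 Z=14.68 G=19.58
t=0.83: Q=43.40 X=50.60 Z=13.68 G=20.09
t=1.66: Q=45.03 X=52.01 Z=12.72 G=20.58
t=2.49: Q=46.63 X=53.37 Z=11.79 G=21.05
t=3.32: Q=48.19 X=54.68 Z=10.90 G=21.49
t=4.15: Q=49.73 X=55.94 Z=10.05 G=21.92
t=4.98: Q=51.22 X=57.14 Z=9.24 G=22.32
t=5.81: Q=52.69 X=58.29 Z=8.46 G=22.70
t=6.64: Q=54.11 X=59.38 Z=7.73 G=23.06
t=7.47: Q=55.50 X=60.42 Z=7.03 G=23.39
Read off Z at T=7.47: 7.03

Z at T = 7.03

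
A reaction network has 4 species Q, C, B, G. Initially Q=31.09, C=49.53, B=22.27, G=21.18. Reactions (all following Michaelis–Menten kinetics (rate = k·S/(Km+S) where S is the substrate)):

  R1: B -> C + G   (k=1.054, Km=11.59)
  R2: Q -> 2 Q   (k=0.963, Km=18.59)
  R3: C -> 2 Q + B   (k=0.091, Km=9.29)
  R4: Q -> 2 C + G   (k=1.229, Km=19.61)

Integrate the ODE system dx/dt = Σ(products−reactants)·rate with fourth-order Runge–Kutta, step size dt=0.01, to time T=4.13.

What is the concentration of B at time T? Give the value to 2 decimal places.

RK4 with dt=0.01: 413 steps to T=4.13. Trajectory (selected grid times):
t=0.00: Q=31.09 C=49.53 B=22.27 G=21.18
t=0.46: Q=31.09 C=50.51 B=21.99 G=21.84
t=0.92: Q=31.09 C=51.48 B=21.71 G=22.51
t=1.38: Q=31.09 C=52.45 B=21.43 G=23.17
t=1.84: Q=31.10 C=53.43 B=21.15 G=23.83
t=2.29: Q=31.10 C=54.37 B=20.88 G=24.48
t=2.75: Q=31.10 C=55.34 B=20.60 G=25.13
t=3.21: Q=31.10 C=56.31 B=20.33 G=25.79
t=3.67: Q=31.10 C=57.28 B=20.06 G=26.44
t=4.13: Q=31.11 C=58.24 B=19.79 G=27.10
Read off B at T=4.13: 19.79

B at T = 19.79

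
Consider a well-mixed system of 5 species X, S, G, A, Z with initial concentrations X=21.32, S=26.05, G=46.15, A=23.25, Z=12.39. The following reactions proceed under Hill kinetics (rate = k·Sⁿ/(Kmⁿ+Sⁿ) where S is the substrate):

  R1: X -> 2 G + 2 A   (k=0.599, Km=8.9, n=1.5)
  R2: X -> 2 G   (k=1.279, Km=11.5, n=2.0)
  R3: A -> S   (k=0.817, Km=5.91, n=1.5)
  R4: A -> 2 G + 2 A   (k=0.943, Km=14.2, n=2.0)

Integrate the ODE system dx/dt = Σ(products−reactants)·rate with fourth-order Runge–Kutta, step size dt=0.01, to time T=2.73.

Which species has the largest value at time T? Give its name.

RK4 with dt=0.01: 273 steps to T=2.73. Trajectory (selected grid times):
t=0.00: X=21.32 S=26.05 G=46.15 A=23.25 Z=12.39
t=0.30: X=20.88 S=26.27 G=47.44 A=23.52 Z=12.39
t=0.61: X=20.44 S=26.49 G=48.76 A=23.80 Z=12.39
t=0.91: X=20.01 S=26.71 G=50.04 A=24.07 Z=12.39
t=1.21: X=19.58 S=26.93 G=51.31 A=24.34 Z=12.39
t=1.52: X=19.15 S=27.16 G=52.62 A=24.61 Z=12.39
t=1.82: X=18.73 S=27.38 G=53.87 A=24.88 Z=12.39
t=2.12: X=18.32 S=27.60 G=55.13 A=25.14 Z=12.39
t=2.43: X=17.90 S=27.82 G=56.41 A=25.41 Z=12.39
t=2.73: X=17.50 S=28.04 G=57.65 A=25.67 Z=12.39
At T=2.73: X=17.50 S=28.04 G=57.65 A=25.67 Z=12.39; the largest is G.

Dominant species at T: G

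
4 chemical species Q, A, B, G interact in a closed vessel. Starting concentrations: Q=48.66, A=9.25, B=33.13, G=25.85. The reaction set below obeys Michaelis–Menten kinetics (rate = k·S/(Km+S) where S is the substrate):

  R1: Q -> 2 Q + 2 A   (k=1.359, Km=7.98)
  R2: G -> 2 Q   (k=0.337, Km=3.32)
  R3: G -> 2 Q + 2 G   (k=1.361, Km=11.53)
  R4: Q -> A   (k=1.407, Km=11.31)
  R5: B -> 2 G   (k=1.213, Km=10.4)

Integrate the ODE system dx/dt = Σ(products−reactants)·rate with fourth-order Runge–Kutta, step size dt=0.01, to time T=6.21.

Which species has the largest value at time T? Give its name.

RK4 with dt=0.01: 621 steps to T=6.21. Trajectory (selected grid times):
t=0.00: Q=48.66 A=9.25 B=33.13 G=25.85
t=0.69: Q=50.40 A=11.66 B=32.49 G=27.57
t=1.38: Q=52.17 A=14.07 B=31.86 G=29.30
t=2.07: Q=53.96 A=16.50 B=31.23 G=31.02
t=2.76: Q=55.78 A=18.95 B=30.61 G=32.76
t=3.45: Q=57.61 A=21.40 B=29.98 G=34.49
t=4.14: Q=59.47 A=23.86 B=29.36 G=36.22
t=4.83: Q=61.34 A=26.34 B=28.75 G=37.96
t=5.52: Q=63.22 A=28.82 B=28.13 G=39.70
t=6.21: Q=65.12 A=31.32 B=27.52 G=41.43
At T=6.21: Q=65.12 A=31.32 B=27.52 G=41.43; the largest is Q.

Dominant species at T: Q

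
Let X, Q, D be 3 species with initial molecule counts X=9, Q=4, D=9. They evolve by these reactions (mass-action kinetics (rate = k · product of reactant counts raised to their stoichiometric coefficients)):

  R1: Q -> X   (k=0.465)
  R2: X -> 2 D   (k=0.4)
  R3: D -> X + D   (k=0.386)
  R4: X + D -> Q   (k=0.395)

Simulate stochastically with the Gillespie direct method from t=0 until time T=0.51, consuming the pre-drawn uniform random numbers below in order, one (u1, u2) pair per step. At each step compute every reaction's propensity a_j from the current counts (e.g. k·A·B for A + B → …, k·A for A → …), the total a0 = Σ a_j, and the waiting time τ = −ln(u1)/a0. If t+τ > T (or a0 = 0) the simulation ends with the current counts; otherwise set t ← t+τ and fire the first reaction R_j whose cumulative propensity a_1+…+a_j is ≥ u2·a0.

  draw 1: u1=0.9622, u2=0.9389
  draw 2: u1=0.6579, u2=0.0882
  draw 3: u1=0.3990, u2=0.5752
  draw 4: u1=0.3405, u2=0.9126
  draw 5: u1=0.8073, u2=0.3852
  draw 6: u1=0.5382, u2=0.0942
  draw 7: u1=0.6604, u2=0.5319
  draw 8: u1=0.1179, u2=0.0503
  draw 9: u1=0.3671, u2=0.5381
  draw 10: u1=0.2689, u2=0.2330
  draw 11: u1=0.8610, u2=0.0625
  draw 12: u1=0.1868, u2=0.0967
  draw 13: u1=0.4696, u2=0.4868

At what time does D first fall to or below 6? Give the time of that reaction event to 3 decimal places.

t=0.000: X=9 Q=4 D=9
Draw 1: a1=1.860, a2=3.600, a3=3.474, a4=31.995, a0=40.929; τ=−ln(0.9622)/40.929=0.001 → t=0.001; u2·a0=0.9389·40.929=38.428; a1+…+a3=8.934 < 38.428 ≤ a1+…+a4=40.929 → R4 fires; X=8 Q=5 D=8
Draw 2: a1=2.325, a2=3.200, a3=3.088, a4=25.280, a0=33.893; τ=−ln(0.6579)/33.893=0.012 → t=0.013; u2·a0=0.0882·33.893=2.989; a1=2.325 < 2.989 ≤ a1+a2=5.525 → R2 fires; X=7 Q=5 D=10
Draw 3: a1=2.325, a2=2.800, a3=3.860, a4=27.650, a0=36.635; τ=−ln(0.3990)/36.635=0.025 → t=0.038; u2·a0=0.5752·36.635=21.072; a1+…+a3=8.985 < 21.072 ≤ a1+…+a4=36.635 → R4 fires; X=6 Q=6 D=9
Draw 4: a1=2.790, a2=2.400, a3=3.474, a4=21.330, a0=29.994; τ=−ln(0.3405)/29.994=0.036 → t=0.074; u2·a0=0.9126·29.994=27.373; a1+…+a3=8.664 < 27.373 ≤ a1+…+a4=29.994 → R4 fires; X=5 Q=7 D=8
Draw 5: a1=3.255, a2=2.000, a3=3.088, a4=15.800, a0=24.143; τ=−ln(0.8073)/24.143=0.009 → t=0.083; u2·a0=0.3852·24.143=9.300; a1+…+a3=8.343 < 9.300 ≤ a1+…+a4=24.143 → R4 fires; X=4 Q=8 D=7
Draw 6: a1=3.720, a2=1.600, a3=2.702, a4=11.060, a0=19.082; τ=−ln(0.5382)/19.082=0.032 → t=0.116; u2·a0=0.0942·19.082=1.798 ≤ a1=3.720 → R1 fires; X=5 Q=7 D=7
Draw 7: a1=3.255, a2=2.000, a3=2.702, a4=13.825, a0=21.782; τ=−ln(0.6604)/21.782=0.019 → t=0.135; u2·a0=0.5319·21.782=11.586; a1+…+a3=7.957 < 11.586 ≤ a1+…+a4=21.782 → R4 fires; X=4 Q=8 D=6
Draw 8: a1=3.720, a2=1.600, a3=2.316, a4=9.480, a0=17.116; τ=−ln(0.1179)/17.116=0.125 → t=0.260; u2·a0=0.0503·17.116=0.861 ≤ a1=3.720 → R1 fires; X=5 Q=7 D=6
Draw 9: a1=3.255, a2=2.000, a3=2.316, a4=11.850, a0=19.421; τ=−ln(0.3671)/19.421=0.052 → t=0.311; u2·a0=0.5381·19.421=10.450; a1+…+a3=7.571 < 10.450 ≤ a1+…+a4=19.421 → R4 fires; X=4 Q=8 D=5
Draw 10: a1=3.720, a2=1.600, a3=1.930, a4=7.900, a0=15.150; τ=−ln(0.2689)/15.150=0.087 → t=0.398; u2·a0=0.2330·15.150=3.530 ≤ a1=3.720 → R1 fires; X=5 Q=7 D=5
Draw 11: a1=3.255, a2=2.000, a3=1.930, a4=9.875, a0=17.060; τ=−ln(0.8610)/17.060=0.009 → t=0.407; u2·a0=0.0625·17.060=1.066 ≤ a1=3.255 → R1 fires; X=6 Q=6 D=5
Draw 12: a1=2.790, a2=2.400, a3=1.930, a4=11.850, a0=18.970; τ=−ln(0.1868)/18.970=0.088 → t=0.495; u2·a0=0.0967·18.970=1.834 ≤ a1=2.790 → R1 fires; X=7 Q=5 D=5
Draw 13: a1=2.325, a2=2.800, a3=1.930, a4=13.825, a0=20.880; τ=−ln(0.4696)/20.880=0.036 → t=0.531 > T=0.51: stop.
D first becomes ≤ 6 when it reaches 6 at the event at t=0.135.

Threshold first reached at t = 0.135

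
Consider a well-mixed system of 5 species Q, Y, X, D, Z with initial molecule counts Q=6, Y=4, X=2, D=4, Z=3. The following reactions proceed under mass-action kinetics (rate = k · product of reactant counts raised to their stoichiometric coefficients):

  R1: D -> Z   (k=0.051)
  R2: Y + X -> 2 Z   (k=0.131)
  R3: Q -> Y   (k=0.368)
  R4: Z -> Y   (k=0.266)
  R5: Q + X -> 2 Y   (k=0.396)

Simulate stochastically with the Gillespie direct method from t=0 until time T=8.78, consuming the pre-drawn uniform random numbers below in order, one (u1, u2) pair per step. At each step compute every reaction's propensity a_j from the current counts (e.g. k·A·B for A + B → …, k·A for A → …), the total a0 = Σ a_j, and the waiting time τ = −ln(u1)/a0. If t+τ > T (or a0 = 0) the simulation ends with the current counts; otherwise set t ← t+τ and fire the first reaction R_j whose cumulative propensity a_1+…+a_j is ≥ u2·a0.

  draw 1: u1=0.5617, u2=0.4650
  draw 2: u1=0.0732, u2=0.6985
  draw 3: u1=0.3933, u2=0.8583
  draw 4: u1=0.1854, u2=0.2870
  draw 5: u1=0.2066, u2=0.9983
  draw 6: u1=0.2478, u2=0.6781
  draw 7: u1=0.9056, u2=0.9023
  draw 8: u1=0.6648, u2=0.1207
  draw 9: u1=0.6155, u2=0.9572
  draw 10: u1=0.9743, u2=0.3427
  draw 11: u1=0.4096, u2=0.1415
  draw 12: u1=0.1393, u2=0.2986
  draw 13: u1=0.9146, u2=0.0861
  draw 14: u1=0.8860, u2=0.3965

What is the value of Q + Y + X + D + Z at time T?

Value at T = 19

Check how each reaction changes W = Q + Y + X + D + Z (weight of products minus weight of reactants):
R1: D -> Z: (1·1) − (1·1) = 1 − 1 = 0
R2: Y + X -> 2 Z: (1·2) − (1·1 + 1·1) = 2 − 2 = 0
R3: Q -> Y: (1·1) − (1·1) = 1 − 1 = 0
R4: Z -> Y: (1·1) − (1·1) = 1 − 1 = 0
R5: Q + X -> 2 Y: (1·2) − (1·1 + 1·1) = 2 − 2 = 0
Every reaction leaves W unchanged, so W is conserved and no simulation is needed: W(T) = W(0) = 6 + 4 + 2 + 4 + 3 = 19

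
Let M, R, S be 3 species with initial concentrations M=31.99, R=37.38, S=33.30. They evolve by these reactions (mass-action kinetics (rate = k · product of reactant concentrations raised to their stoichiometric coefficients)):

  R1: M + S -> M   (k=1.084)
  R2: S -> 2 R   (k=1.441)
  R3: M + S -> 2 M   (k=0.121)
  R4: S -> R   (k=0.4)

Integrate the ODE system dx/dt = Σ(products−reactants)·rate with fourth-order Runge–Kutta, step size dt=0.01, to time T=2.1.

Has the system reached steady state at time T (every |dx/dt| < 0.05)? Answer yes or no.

Steady state at T: yes

RK4 with dt=0.01: 210 steps to T=2.1. Trajectory (selected grid times):
t=0.00: M=31.99 R=37.38 S=33.30
t=0.23: M=35.19 R=39.96 S=0.00
t=0.47: M=35.19 R=39.96 S=0.00
t=0.70: M=35.19 R=39.96 S=0.00
t=0.93: M=35.19 R=39.96 S=0.00
t=1.17: M=35.19 R=39.96 S=0.00
t=1.40: M=35.19 R=39.96 S=0.00
t=1.63: M=35.19 R=39.96 S=0.00
t=1.87: M=35.19 R=39.96 S=0.00
t=2.10: M=35.19 R=39.96 S=0.00
Rates at T: R1=0.0000, R2=0.0000, R3=0.0000, R4=0.0000
dx/dt at T (Σ net stoichiometry × rate): M=+0.0000, R=+0.0000, S=-0.0000
Largest |dx/dt| is |-0.0000| (S) < 0.05 → steady.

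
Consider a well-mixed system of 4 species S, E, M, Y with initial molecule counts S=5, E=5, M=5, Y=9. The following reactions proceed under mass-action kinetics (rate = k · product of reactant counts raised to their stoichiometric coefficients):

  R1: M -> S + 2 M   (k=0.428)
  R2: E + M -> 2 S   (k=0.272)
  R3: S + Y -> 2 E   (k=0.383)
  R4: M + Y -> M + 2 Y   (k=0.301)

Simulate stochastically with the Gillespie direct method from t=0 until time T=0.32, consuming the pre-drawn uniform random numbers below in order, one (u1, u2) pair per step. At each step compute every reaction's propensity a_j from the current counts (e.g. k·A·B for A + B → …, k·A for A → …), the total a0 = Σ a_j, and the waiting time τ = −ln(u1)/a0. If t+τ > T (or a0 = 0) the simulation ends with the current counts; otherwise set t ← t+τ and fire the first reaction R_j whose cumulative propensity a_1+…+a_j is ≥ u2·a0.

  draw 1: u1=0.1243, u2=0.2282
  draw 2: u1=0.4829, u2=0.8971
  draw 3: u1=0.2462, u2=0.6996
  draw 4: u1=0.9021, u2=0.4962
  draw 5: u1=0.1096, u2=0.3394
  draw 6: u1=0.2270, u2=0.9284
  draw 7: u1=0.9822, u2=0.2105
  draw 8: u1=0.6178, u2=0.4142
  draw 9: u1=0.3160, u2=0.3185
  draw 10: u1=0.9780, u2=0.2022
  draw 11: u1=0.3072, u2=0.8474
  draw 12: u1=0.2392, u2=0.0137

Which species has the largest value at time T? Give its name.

Dominant species at T: E

t=0.000: S=5 E=5 M=5 Y=9
Draw 1: a1=2.140, a2=6.800, a3=17.235, a4=13.545, a0=39.720; τ=−ln(0.1243)/39.720=0.052 → t=0.052; u2·a0=0.2282·39.720=9.064; a1+a2=8.940 < 9.064 ≤ a1+…+a3=26.175 → R3 fires; S=4 E=7 M=5 Y=8
Draw 2: a1=2.140, a2=9.520, a3=12.256, a4=12.040, a0=35.956; τ=−ln(0.4829)/35.956=0.020 → t=0.073; u2·a0=0.8971·35.956=32.256; a1+…+a3=23.916 < 32.256 ≤ a1+…+a4=35.956 → R4 fires; S=4 E=7 M=5 Y=9
Draw 3: a1=2.140, a2=9.520, a3=13.788, a4=13.545, a0=38.993; τ=−ln(0.2462)/38.993=0.036 → t=0.109; u2·a0=0.6996·38.993=27.280; a1+…+a3=25.448 < 27.280 ≤ a1+…+a4=38.993 → R4 fires; S=4 E=7 M=5 Y=10
Draw 4: a1=2.140, a2=9.520, a3=15.320, a4=15.050, a0=42.030; τ=−ln(0.9021)/42.030=0.002 → t=0.111; u2·a0=0.4962·42.030=20.855; a1+a2=11.660 < 20.855 ≤ a1+…+a3=26.980 → R3 fires; S=3 E=9 M=5 Y=9
Draw 5: a1=2.140, a2=12.240, a3=10.341, a4=13.545, a0=38.266; τ=−ln(0.1096)/38.266=0.058 → t=0.169; u2·a0=0.3394·38.266=12.987; a1=2.140 < 12.987 ≤ a1+a2=14.380 → R2 fires; S=5 E=8 M=4 Y=9
Draw 6: a1=1.712, a2=8.704, a3=17.235, a4=10.836, a0=38.487; τ=−ln(0.2270)/38.487=0.039 → t=0.207; u2·a0=0.9284·38.487=35.731; a1+…+a3=27.651 < 35.731 ≤ a1+…+a4=38.487 → R4 fires; S=5 E=8 M=4 Y=10
Draw 7: a1=1.712, a2=8.704, a3=19.150, a4=12.040, a0=41.606; τ=−ln(0.9822)/41.606=0.000 → t=0.208; u2·a0=0.2105·41.606=8.758; a1=1.712 < 8.758 ≤ a1+a2=10.416 → R2 fires; S=7 E=7 M=3 Y=10
Draw 8: a1=1.284, a2=5.712, a3=26.810, a4=9.030, a0=42.836; τ=−ln(0.6178)/42.836=0.011 → t=0.219; u2·a0=0.4142·42.836=17.743; a1+a2=6.996 < 17.743 ≤ a1+…+a3=33.806 → R3 fires; S=6 E=9 M=3 Y=9
Draw 9: a1=1.284, a2=7.344, a3=20.682, a4=8.127, a0=37.437; τ=−ln(0.3160)/37.437=0.031 → t=0.250; u2·a0=0.3185·37.437=11.924; a1+a2=8.628 < 11.924 ≤ a1+…+a3=29.310 → R3 fires; S=5 E=11 M=3 Y=8
Draw 10: a1=1.284, a2=8.976, a3=15.320, a4=7.224, a0=32.804; τ=−ln(0.9780)/32.804=0.001 → t=0.251; u2·a0=0.2022·32.804=6.633; a1=1.284 < 6.633 ≤ a1+a2=10.260 → R2 fires; S=7 E=10 M=2 Y=8
Draw 11: a1=0.856, a2=5.440, a3=21.448, a4=4.816, a0=32.560; τ=−ln(0.3072)/32.560=0.036 → t=0.287; u2·a0=0.8474·32.560=27.591; a1+a2=6.296 < 27.591 ≤ a1+…+a3=27.744 → R3 fires; S=6 E=12 M=2 Y=7
Draw 12: a1=0.856, a2=6.528, a3=16.086, a4=4.214, a0=27.684; τ=−ln(0.2392)/27.684=0.052 → t=0.338 > T=0.32: stop.
At T=0.32: S=6 E=12 M=2 Y=7; the largest is E.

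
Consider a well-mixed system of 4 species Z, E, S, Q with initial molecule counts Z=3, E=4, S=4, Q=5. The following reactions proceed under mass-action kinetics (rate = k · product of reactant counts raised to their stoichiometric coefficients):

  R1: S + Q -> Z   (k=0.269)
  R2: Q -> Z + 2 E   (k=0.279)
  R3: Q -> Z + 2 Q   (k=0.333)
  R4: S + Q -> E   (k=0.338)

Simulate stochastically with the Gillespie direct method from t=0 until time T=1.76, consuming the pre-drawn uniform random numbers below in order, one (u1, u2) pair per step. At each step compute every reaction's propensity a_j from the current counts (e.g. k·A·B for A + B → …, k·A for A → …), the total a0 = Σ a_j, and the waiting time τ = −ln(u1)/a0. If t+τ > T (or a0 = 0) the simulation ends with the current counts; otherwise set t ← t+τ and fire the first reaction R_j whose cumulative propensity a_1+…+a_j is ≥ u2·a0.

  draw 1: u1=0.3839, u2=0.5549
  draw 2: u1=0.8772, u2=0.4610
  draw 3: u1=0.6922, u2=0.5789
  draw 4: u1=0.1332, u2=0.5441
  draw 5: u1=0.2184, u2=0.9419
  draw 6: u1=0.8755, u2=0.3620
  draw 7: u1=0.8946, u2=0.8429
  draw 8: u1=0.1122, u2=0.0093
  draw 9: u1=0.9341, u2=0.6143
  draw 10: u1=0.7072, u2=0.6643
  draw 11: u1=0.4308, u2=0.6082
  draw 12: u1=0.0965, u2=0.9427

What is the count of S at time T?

t=0.000: Z=3 E=4 S=4 Q=5
Draw 1: a1=5.380, a2=1.395, a3=1.665, a4=6.760, a0=15.200; τ=−ln(0.3839)/15.200=0.063 → t=0.063; u2·a0=0.5549·15.200=8.434; a1+a2=6.775 < 8.434 ≤ a1+…+a3=8.440 → R3 fires; Z=4 E=4 S=4 Q=6
Draw 2: a1=6.456, a2=1.674, a3=1.998, a4=8.112, a0=18.240; τ=−ln(0.8772)/18.240=0.007 → t=0.070; u2·a0=0.4610·18.240=8.409; a1+a2=8.130 < 8.409 ≤ a1+…+a3=10.128 → R3 fires; Z=5 E=4 S=4 Q=7
Draw 3: a1=7.532, a2=1.953, a3=2.331, a4=9.464, a0=21.280; τ=−ln(0.6922)/21.280=0.017 → t=0.087; u2·a0=0.5789·21.280=12.319; a1+…+a3=11.816 < 12.319 ≤ a1+…+a4=21.280 → R4 fires; Z=5 E=5 S=3 Q=6
Draw 4: a1=4.842, a2=1.674, a3=1.998, a4=6.084, a0=14.598; τ=−ln(0.1332)/14.598=0.138 → t=0.226; u2·a0=0.5441·14.598=7.943; a1+a2=6.516 < 7.943 ≤ a1+…+a3=8.514 → R3 fires; Z=6 E=5 S=3 Q=7
Draw 5: a1=5.649, a2=1.953, a3=2.331, a4=7.098, a0=17.031; τ=−ln(0.2184)/17.031=0.089 → t=0.315; u2·a0=0.9419·17.031=16.041; a1+…+a3=9.933 < 16.041 ≤ a1+…+a4=17.031 → R4 fires; Z=6 E=6 S=2 Q=6
Draw 6: a1=3.228, a2=1.674, a3=1.998, a4=4.056, a0=10.956; τ=−ln(0.8755)/10.956=0.012 → t=0.327; u2·a0=0.3620·10.956=3.966; a1=3.228 < 3.966 ≤ a1+a2=4.902 → R2 fires; Z=7 E=8 S=2 Q=5
Draw 7: a1=2.690, a2=1.395, a3=1.665, a4=3.380, a0=9.130; τ=−ln(0.8946)/9.130=0.012 → t=0.339; u2·a0=0.8429·9.130=7.696; a1+…+a3=5.750 < 7.696 ≤ a1+…+a4=9.130 → R4 fires; Z=7 E=9 S=1 Q=4
Draw 8: a1=1.076, a2=1.116, a3=1.332, a4=1.352, a0=4.876; τ=−ln(0.1122)/4.876=0.449 → t=0.788; u2·a0=0.0093·4.876=0.045 ≤ a1=1.076 → R1 fires; Z=8 E=9 S=0 Q=3
Draw 9: a1=0.000, a2=0.837, a3=0.999, a4=0.000, a0=1.836; τ=−ln(0.9341)/1.836=0.037 → t=0.825; u2·a0=0.6143·1.836=1.128; a1+a2=0.837 < 1.128 ≤ a1+…+a3=1.836 → R3 fires; Z=9 E=9 S=0 Q=4
Draw 10: a1=0.000, a2=1.116, a3=1.332, a4=0.000, a0=2.448; τ=−ln(0.7072)/2.448=0.142 → t=0.966; u2·a0=0.6643·2.448=1.626; a1+a2=1.116 < 1.626 ≤ a1+…+a3=2.448 → R3 fires; Z=10 E=9 S=0 Q=5
Draw 11: a1=0.000, a2=1.395, a3=1.665, a4=0.000, a0=3.060; τ=−ln(0.4308)/3.060=0.275 → t=1.242; u2·a0=0.6082·3.060=1.861; a1+a2=1.395 < 1.861 ≤ a1+…+a3=3.060 → R3 fires; Z=11 E=9 S=0 Q=6
Draw 12: a1=0.000, a2=1.674, a3=1.998, a4=0.000, a0=3.672; τ=−ln(0.0965)/3.672=0.637 → t=1.878 > T=1.76: stop.
Read off S at T=1.76: 0

S at T = 0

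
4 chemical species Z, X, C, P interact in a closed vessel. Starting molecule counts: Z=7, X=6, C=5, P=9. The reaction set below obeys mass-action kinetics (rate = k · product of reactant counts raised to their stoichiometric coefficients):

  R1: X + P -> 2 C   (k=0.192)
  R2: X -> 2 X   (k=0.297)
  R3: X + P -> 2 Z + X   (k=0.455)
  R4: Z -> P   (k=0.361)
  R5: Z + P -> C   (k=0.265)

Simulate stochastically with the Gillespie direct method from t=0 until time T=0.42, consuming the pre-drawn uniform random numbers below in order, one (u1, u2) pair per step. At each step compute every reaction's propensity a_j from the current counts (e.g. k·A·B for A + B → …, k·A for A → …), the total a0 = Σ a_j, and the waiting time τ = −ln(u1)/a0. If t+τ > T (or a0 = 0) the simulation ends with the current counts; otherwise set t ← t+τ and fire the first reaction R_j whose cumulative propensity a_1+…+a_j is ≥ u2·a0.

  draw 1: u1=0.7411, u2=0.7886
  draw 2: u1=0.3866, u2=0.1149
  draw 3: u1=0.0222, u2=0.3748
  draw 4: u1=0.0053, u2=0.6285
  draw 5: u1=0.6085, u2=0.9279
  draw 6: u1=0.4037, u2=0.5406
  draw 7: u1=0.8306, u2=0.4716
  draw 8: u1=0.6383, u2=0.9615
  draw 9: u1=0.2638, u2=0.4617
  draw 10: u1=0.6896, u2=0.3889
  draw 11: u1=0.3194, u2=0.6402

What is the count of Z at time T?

Z at T = 13

t=0.000: Z=7 X=6 C=5 P=9
Draw 1: a1=10.368, a2=1.782, a3=24.570, a4=2.527, a5=16.695, a0=55.942; τ=−ln(0.7411)/55.942=0.005 → t=0.005; u2·a0=0.7886·55.942=44.116; a1+…+a4=39.247 < 44.116 ≤ a1+…+a5=55.942 → R5 fires; Z=6 X=6 C=6 P=8
Draw 2: a1=9.216, a2=1.782, a3=21.840, a4=2.166, a5=12.720, a0=47.724; τ=−ln(0.3866)/47.724=0.020 → t=0.025; u2·a0=0.1149·47.724=5.483 ≤ a1=9.216 → R1 fires; Z=6 X=5 C=8 P=7
Draw 3: a1=6.720, a2=1.485, a3=15.925, a4=2.166, a5=11.130, a0=37.426; τ=−ln(0.0222)/37.426=0.102 → t=0.127; u2·a0=0.3748·37.426=14.027; a1+a2=8.205 < 14.027 ≤ a1+…+a3=24.130 → R3 fires; Z=8 X=5 C=8 P=6
Draw 4: a1=5.760, a2=1.485, a3=13.650, a4=2.888, a5=12.720, a0=36.503; τ=−ln(0.0053)/36.503=0.144 → t=0.271; u2·a0=0.6285·36.503=22.942; a1+…+a3=20.895 < 22.942 ≤ a1+…+a4=23.783 → R4 fires; Z=7 X=5 C=8 P=7
Draw 5: a1=6.720, a2=1.485, a3=15.925, a4=2.527, a5=12.985, a0=39.642; τ=−ln(0.6085)/39.642=0.013 → t=0.283; u2·a0=0.9279·39.642=36.784; a1+…+a4=26.657 < 36.784 ≤ a1+…+a5=39.642 → R5 fires; Z=6 X=5 C=9 P=6
Draw 6: a1=5.760, a2=1.485, a3=13.650, a4=2.166, a5=9.540, a0=32.601; τ=−ln(0.4037)/32.601=0.028 → t=0.311; u2·a0=0.5406·32.601=17.624; a1+a2=7.245 < 17.624 ≤ a1+…+a3=20.895 → R3 fires; Z=8 X=5 C=9 P=5
Draw 7: a1=4.800, a2=1.485, a3=11.375, a4=2.888, a5=10.600, a0=31.148; τ=−ln(0.8306)/31.148=0.006 → t=0.317; u2·a0=0.4716·31.148=14.689; a1+a2=6.285 < 14.689 ≤ a1+…+a3=17.660 → R3 fires; Z=10 X=5 C=9 P=4
Draw 8: a1=3.840, a2=1.485, a3=9.100, a4=3.610, a5=10.600, a0=28.635; τ=−ln(0.6383)/28.635=0.016 → t=0.333; u2·a0=0.9615·28.635=27.533; a1+…+a4=18.035 < 27.533 ≤ a1+…+a5=28.635 → R5 fires; Z=9 X=5 C=10 P=3
Draw 9: a1=2.880, a2=1.485, a3=6.825, a4=3.249, a5=7.155, a0=21.594; τ=−ln(0.2638)/21.594=0.062 → t=0.394; u2·a0=0.4617·21.594=9.970; a1+a2=4.365 < 9.970 ≤ a1+…+a3=11.190 → R3 fires; Z=11 X=5 C=10 P=2
Draw 10: a1=1.920, a2=1.485, a3=4.550, a4=3.971, a5=5.830, a0=17.756; τ=−ln(0.6896)/17.756=0.021 → t=0.415; u2·a0=0.3889·17.756=6.905; a1+a2=3.405 < 6.905 ≤ a1+…+a3=7.955 → R3 fires; Z=13 X=5 C=10 P=1
Draw 11: a1=0.960, a2=1.485, a3=2.275, a4=4.693, a5=3.445, a0=12.858; τ=−ln(0.3194)/12.858=0.089 → t=0.504 > T=0.42: stop.
Read off Z at T=0.42: 13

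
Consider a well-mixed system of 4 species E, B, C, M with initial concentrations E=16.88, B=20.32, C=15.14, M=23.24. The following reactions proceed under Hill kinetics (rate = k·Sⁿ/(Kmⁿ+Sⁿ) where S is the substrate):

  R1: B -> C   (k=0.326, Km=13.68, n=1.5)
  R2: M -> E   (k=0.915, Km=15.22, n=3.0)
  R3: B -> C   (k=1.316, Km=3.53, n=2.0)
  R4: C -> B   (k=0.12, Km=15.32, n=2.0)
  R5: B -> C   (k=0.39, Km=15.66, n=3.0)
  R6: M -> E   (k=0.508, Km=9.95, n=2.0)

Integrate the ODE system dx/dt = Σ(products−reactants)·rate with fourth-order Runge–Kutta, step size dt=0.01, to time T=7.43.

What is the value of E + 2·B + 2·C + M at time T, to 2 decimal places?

Value at T = 111.04

Check how each reaction changes W = E + 2·B + 2·C + M (weight of products minus weight of reactants):
R1: B -> C: (2·1) − (2·1) = 2 − 2 = 0
R2: M -> E: (1·1) − (1·1) = 1 − 1 = 0
R3: B -> C: (2·1) − (2·1) = 2 − 2 = 0
R4: C -> B: (2·1) − (2·1) = 2 − 2 = 0
R5: B -> C: (2·1) − (2·1) = 2 − 2 = 0
R6: M -> E: (1·1) − (1·1) = 1 − 1 = 0
Every reaction leaves W unchanged, so W is conserved and no simulation is needed: W(T) = W(0) = 16.88 + 2·20.32 + 2·15.14 + 23.24 = 111.04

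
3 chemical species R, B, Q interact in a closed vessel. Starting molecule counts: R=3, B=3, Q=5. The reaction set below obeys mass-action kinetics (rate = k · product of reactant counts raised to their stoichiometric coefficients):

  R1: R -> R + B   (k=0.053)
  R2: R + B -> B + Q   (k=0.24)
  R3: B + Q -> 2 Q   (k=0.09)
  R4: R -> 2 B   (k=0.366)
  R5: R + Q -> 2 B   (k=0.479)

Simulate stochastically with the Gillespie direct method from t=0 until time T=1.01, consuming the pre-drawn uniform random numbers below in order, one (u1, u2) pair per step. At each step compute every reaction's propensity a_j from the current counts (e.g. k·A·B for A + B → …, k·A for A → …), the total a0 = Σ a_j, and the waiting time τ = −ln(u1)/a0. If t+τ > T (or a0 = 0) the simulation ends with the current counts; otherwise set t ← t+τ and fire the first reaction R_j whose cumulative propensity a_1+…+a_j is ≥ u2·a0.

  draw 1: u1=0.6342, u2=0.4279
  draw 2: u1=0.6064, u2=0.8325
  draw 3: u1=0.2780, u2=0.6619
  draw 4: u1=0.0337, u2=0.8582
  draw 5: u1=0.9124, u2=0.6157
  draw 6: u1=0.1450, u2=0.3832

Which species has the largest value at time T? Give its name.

Dominant species at T: B

t=0.000: R=3 B=3 Q=5
Draw 1: a1=0.159, a2=2.160, a3=1.350, a4=1.098, a5=7.185, a0=11.952; τ=−ln(0.6342)/11.952=0.038 → t=0.038; u2·a0=0.4279·11.952=5.114; a1+…+a4=4.767 < 5.114 ≤ a1+…+a5=11.952 → R5 fires; R=2 B=5 Q=4
Draw 2: a1=0.106, a2=2.400, a3=1.800, a4=0.732, a5=3.832, a0=8.870; τ=−ln(0.6064)/8.870=0.056 → t=0.094; u2·a0=0.8325·8.870=7.384; a1+…+a4=5.038 < 7.384 ≤ a1+…+a5=8.870 → R5 fires; R=1 B=7 Q=3
Draw 3: a1=0.053, a2=1.680, a3=1.890, a4=0.366, a5=1.437, a0=5.426; τ=−ln(0.2780)/5.426=0.236 → t=0.330; u2·a0=0.6619·5.426=3.591; a1+a2=1.733 < 3.591 ≤ a1+…+a3=3.623 → R3 fires; R=1 B=6 Q=4
Draw 4: a1=0.053, a2=1.440, a3=2.160, a4=0.366, a5=1.916, a0=5.935; τ=−ln(0.0337)/5.935=0.571 → t=0.902; u2·a0=0.8582·5.935=5.093; a1+…+a4=4.019 < 5.093 ≤ a1+…+a5=5.935 → R5 fires; R=0 B=8 Q=3
Draw 5: a1=0.000, a2=0.000, a3=2.160, a4=0.000, a5=0.000, a0=2.160; τ=−ln(0.9124)/2.160=0.042 → t=0.944; u2·a0=0.6157·2.160=1.330; a1+a2=0.000 < 1.330 ≤ a1+…+a3=2.160 → R3 fires; R=0 B=7 Q=4
Draw 6: a1=0.000, a2=0.000, a3=2.520, a4=0.000, a5=0.000, a0=2.520; τ=−ln(0.1450)/2.520=0.766 → t=1.710 > T=1.01: stop.
At T=1.01: R=0 B=7 Q=4; the largest is B.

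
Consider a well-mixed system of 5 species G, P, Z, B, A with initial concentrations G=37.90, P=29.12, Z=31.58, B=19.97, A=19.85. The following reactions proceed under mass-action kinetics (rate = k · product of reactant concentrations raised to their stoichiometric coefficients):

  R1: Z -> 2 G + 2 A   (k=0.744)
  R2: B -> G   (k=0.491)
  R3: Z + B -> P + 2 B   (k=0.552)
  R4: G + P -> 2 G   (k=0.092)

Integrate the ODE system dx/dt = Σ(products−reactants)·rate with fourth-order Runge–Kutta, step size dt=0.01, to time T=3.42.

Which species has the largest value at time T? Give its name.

RK4 with dt=0.01: 342 steps to T=3.42. Trajectory (selected grid times):
t=0.00: G=37.90 P=29.12 Z=31.58 B=19.97 A=19.85
t=0.38: G=102.79 P=4.95 Z=0.00 B=42.41 A=22.38
t=0.76: G=114.85 P=0.11 Z=0.00 B=35.19 A=22.38
t=1.14: G=120.95 P=0.00 Z=0.00 B=29.20 A=22.38
t=1.52: G=125.92 P=0.00 Z=0.00 B=24.23 A=22.38
t=1.90: G=130.04 P=0.00 Z=0.00 B=20.11 A=22.38
t=2.28: G=133.47 P=0.00 Z=0.00 B=16.68 A=22.38
t=2.66: G=136.31 P=0.00 Z=0.00 B=13.84 A=22.38
t=3.04: G=138.66 P=0.00 Z=0.00 B=11.49 A=22.38
t=3.42: G=140.62 P=0.00 Z=0.00 B=9.53 A=22.38
At T=3.42: G=140.62 P=0.00 Z=0.00 B=9.53 A=22.38; the largest is G.

Dominant species at T: G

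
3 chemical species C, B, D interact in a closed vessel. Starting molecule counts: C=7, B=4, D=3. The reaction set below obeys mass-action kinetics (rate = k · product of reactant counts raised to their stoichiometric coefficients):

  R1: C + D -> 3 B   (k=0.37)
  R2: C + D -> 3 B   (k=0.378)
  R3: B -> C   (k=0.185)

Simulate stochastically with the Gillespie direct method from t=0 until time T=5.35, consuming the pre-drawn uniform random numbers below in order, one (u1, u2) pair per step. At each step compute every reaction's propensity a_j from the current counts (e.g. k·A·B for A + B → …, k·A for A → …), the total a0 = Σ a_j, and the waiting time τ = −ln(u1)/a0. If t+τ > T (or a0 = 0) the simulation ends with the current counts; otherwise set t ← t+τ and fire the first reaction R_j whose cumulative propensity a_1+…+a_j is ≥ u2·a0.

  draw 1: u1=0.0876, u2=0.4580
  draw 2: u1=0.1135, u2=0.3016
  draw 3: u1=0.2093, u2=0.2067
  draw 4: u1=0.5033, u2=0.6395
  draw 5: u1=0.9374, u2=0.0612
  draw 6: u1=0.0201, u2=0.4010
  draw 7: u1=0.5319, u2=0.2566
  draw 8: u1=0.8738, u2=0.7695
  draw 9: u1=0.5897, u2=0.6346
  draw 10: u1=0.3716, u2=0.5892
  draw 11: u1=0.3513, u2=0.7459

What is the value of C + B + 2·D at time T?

Value at T = 17

Check how each reaction changes W = C + B + 2·D (weight of products minus weight of reactants):
R1: C + D -> 3 B: (1·3) − (1·1 + 2·1) = 3 − 3 = 0
R2: C + D -> 3 B: (1·3) − (1·1 + 2·1) = 3 − 3 = 0
R3: B -> C: (1·1) − (1·1) = 1 − 1 = 0
Every reaction leaves W unchanged, so W is conserved and no simulation is needed: W(T) = W(0) = 7 + 4 + 2·3 = 17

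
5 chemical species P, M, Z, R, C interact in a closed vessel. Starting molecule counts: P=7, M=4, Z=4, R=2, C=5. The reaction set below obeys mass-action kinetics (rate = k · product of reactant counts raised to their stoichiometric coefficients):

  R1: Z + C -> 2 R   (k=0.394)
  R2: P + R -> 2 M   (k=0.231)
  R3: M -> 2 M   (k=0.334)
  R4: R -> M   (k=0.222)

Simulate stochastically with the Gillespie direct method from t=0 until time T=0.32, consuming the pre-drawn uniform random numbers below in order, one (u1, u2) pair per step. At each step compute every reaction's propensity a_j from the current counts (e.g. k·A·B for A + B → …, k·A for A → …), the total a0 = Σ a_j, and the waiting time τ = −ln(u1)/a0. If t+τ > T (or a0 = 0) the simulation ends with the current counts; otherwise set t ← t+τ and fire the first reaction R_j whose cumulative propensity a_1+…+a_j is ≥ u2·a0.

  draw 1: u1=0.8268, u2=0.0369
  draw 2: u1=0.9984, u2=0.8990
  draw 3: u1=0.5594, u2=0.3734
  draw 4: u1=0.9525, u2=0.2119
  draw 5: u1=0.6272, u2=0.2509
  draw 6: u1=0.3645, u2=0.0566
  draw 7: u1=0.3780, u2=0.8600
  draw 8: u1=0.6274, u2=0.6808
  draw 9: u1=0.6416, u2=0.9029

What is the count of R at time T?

R at T = 6

t=0.000: P=7 M=4 Z=4 R=2 C=5
Draw 1: a1=7.880, a2=3.234, a3=1.336, a4=0.444, a0=12.894; τ=−ln(0.8268)/12.894=0.015 → t=0.015; u2·a0=0.0369·12.894=0.476 ≤ a1=7.880 → R1 fires; P=7 M=4 Z=3 R=4 C=4
Draw 2: a1=4.728, a2=6.468, a3=1.336, a4=0.888, a0=13.420; τ=−ln(0.9984)/13.420=0.000 → t=0.015; u2·a0=0.8990·13.420=12.065; a1+a2=11.196 < 12.065 ≤ a1+…+a3=12.532 → R3 fires; P=7 M=5 Z=3 R=4 C=4
Draw 3: a1=4.728, a2=6.468, a3=1.670, a4=0.888, a0=13.754; τ=−ln(0.5594)/13.754=0.042 → t=0.057; u2·a0=0.3734·13.754=5.136; a1=4.728 < 5.136 ≤ a1+a2=11.196 → R2 fires; P=6 M=7 Z=3 R=3 C=4
Draw 4: a1=4.728, a2=4.158, a3=2.338, a4=0.666, a0=11.890; τ=−ln(0.9525)/11.890=0.004 → t=0.061; u2·a0=0.2119·11.890=2.519 ≤ a1=4.728 → R1 fires; P=6 M=7 Z=2 R=5 C=3
Draw 5: a1=2.364, a2=6.930, a3=2.338, a4=1.110, a0=12.742; τ=−ln(0.6272)/12.742=0.037 → t=0.098; u2·a0=0.2509·12.742=3.197; a1=2.364 < 3.197 ≤ a1+a2=9.294 → R2 fires; P=5 M=9 Z=2 R=4 C=3
Draw 6: a1=2.364, a2=4.620, a3=3.006, a4=0.888, a0=10.878; τ=−ln(0.3645)/10.878=0.093 → t=0.191; u2·a0=0.0566·10.878=0.616 ≤ a1=2.364 → R1 fires; P=5 M=9 Z=1 R=6 C=2
Draw 7: a1=0.788, a2=6.930, a3=3.006, a4=1.332, a0=12.056; τ=−ln(0.3780)/12.056=0.081 → t=0.271; u2·a0=0.8600·12.056=10.368; a1+a2=7.718 < 10.368 ≤ a1+…+a3=10.724 → R3 fires; P=5 M=10 Z=1 R=6 C=2
Draw 8: a1=0.788, a2=6.930, a3=3.340, a4=1.332, a0=12.390; τ=−ln(0.6274)/12.390=0.038 → t=0.309; u2·a0=0.6808·12.390=8.435; a1+a2=7.718 < 8.435 ≤ a1+…+a3=11.058 → R3 fires; P=5 M=11 Z=1 R=6 C=2
Draw 9: a1=0.788, a2=6.930, a3=3.674, a4=1.332, a0=12.724; τ=−ln(0.6416)/12.724=0.035 → t=0.344 > T=0.32: stop.
Read off R at T=0.32: 6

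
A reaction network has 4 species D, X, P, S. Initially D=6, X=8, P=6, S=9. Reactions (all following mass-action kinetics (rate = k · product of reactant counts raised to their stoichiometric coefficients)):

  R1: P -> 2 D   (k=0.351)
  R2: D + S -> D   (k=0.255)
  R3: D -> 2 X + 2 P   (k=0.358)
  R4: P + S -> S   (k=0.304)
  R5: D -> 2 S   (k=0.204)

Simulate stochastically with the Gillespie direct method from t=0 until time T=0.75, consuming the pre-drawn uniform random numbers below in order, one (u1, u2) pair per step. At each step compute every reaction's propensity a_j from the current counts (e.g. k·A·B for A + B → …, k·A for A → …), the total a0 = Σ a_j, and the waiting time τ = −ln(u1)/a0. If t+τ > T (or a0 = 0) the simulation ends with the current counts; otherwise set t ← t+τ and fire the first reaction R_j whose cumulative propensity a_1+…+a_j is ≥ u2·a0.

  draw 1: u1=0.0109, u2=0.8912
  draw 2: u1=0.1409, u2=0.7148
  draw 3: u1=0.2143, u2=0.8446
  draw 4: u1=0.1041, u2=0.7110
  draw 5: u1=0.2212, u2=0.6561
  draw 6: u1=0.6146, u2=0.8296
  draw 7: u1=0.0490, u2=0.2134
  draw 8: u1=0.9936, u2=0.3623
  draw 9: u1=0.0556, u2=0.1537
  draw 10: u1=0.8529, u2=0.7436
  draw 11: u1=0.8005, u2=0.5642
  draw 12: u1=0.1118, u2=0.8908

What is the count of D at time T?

D at T = 4

t=0.000: D=6 X=8 P=6 S=9
Draw 1: a1=2.106, a2=13.770, a3=2.148, a4=16.416, a5=1.224, a0=35.664; τ=−ln(0.0109)/35.664=0.127 → t=0.127; u2·a0=0.8912·35.664=31.784; a1+…+a3=18.024 < 31.784 ≤ a1+…+a4=34.440 → R4 fires; D=6 X=8 P=5 S=9
Draw 2: a1=1.755, a2=13.770, a3=2.148, a4=13.680, a5=1.224, a0=32.577; τ=−ln(0.1409)/32.577=0.060 → t=0.187; u2·a0=0.7148·32.577=23.286; a1+…+a3=17.673 < 23.286 ≤ a1+…+a4=31.353 → R4 fires; D=6 X=8 P=4 S=9
Draw 3: a1=1.404, a2=13.770, a3=2.148, a4=10.944, a5=1.224, a0=29.490; τ=−ln(0.2143)/29.490=0.052 → t=0.239; u2·a0=0.8446·29.490=24.907; a1+…+a3=17.322 < 24.907 ≤ a1+…+a4=28.266 → R4 fires; D=6 X=8 P=3 S=9
Draw 4: a1=1.053, a2=13.770, a3=2.148, a4=8.208, a5=1.224, a0=26.403; τ=−ln(0.1041)/26.403=0.086 → t=0.325; u2·a0=0.7110·26.403=18.773; a1+…+a3=16.971 < 18.773 ≤ a1+…+a4=25.179 → R4 fires; D=6 X=8 P=2 S=9
Draw 5: a1=0.702, a2=13.770, a3=2.148, a4=5.472, a5=1.224, a0=23.316; τ=−ln(0.2212)/23.316=0.065 → t=0.389; u2·a0=0.6561·23.316=15.298; a1+a2=14.472 < 15.298 ≤ a1+…+a3=16.620 → R3 fires; D=5 X=10 P=4 S=9
Draw 6: a1=1.404, a2=11.475, a3=1.790, a4=10.944, a5=1.020, a0=26.633; τ=−ln(0.6146)/26.633=0.018 → t=0.408; u2·a0=0.8296·26.633=22.095; a1+…+a3=14.669 < 22.095 ≤ a1+…+a4=25.613 → R4 fires; D=5 X=10 P=3 S=9
Draw 7: a1=1.053, a2=11.475, a3=1.790, a4=8.208, a5=1.020, a0=23.546; τ=−ln(0.0490)/23.546=0.128 → t=0.536; u2·a0=0.2134·23.546=5.025; a1=1.053 < 5.025 ≤ a1+a2=12.528 → R2 fires; D=5 X=10 P=3 S=8
Draw 8: a1=1.053, a2=10.200, a3=1.790, a4=7.296, a5=1.020, a0=21.359; τ=−ln(0.9936)/21.359=0.000 → t=0.536; u2·a0=0.3623·21.359=7.738; a1=1.053 < 7.738 ≤ a1+a2=11.253 → R2 fires; D=5 X=10 P=3 S=7
Draw 9: a1=1.053, a2=8.925, a3=1.790, a4=6.384, a5=1.020, a0=19.172; τ=−ln(0.0556)/19.172=0.151 → t=0.687; u2·a0=0.1537·19.172=2.947; a1=1.053 < 2.947 ≤ a1+a2=9.978 → R2 fires; D=5 X=10 P=3 S=6
Draw 10: a1=1.053, a2=7.650, a3=1.790, a4=5.472, a5=1.020, a0=16.985; τ=−ln(0.8529)/16.985=0.009 → t=0.696; u2·a0=0.7436·16.985=12.630; a1+…+a3=10.493 < 12.630 ≤ a1+…+a4=15.965 → R4 fires; D=5 X=10 P=2 S=6
Draw 11: a1=0.702, a2=7.650, a3=1.790, a4=3.648, a5=1.020, a0=14.810; τ=−ln(0.8005)/14.810=0.015 → t=0.711; u2·a0=0.5642·14.810=8.356; a1+a2=8.352 < 8.356 ≤ a1+…+a3=10.142 → R3 fires; D=4 X=12 P=4 S=6
Draw 12: a1=1.404, a2=6.120, a3=1.432, a4=7.296, a5=0.816, a0=17.068; τ=−ln(0.1118)/17.068=0.128 → t=0.840 > T=0.75: stop.
Read off D at T=0.75: 4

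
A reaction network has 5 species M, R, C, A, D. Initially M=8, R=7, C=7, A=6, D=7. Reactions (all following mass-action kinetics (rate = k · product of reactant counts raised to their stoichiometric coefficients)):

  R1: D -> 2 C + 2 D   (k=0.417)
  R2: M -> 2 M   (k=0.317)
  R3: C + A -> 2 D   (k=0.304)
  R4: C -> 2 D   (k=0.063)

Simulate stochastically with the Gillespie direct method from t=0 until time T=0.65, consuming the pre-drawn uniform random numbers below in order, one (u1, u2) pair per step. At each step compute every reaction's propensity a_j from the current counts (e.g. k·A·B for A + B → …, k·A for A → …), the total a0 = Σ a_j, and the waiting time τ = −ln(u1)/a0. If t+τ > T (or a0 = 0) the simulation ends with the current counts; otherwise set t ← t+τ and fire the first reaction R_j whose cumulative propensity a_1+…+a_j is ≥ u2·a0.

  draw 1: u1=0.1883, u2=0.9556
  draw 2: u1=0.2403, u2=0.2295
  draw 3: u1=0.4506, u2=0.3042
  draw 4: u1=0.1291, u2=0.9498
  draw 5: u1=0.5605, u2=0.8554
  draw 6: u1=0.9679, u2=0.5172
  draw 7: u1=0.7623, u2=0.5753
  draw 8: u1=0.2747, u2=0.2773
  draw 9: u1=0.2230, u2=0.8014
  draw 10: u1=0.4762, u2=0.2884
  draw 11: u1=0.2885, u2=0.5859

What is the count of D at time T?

D at T = 18

t=0.000: M=8 R=7 C=7 A=6 D=7
Draw 1: a1=2.919, a2=2.536, a3=12.768, a4=0.441, a0=18.664; τ=−ln(0.1883)/18.664=0.089 → t=0.089; u2·a0=0.9556·18.664=17.835; a1+a2=5.455 < 17.835 ≤ a1+…+a3=18.223 → R3 fires; M=8 R=7 C=6 A=5 D=9
Draw 2: a1=3.753, a2=2.536, a3=9.120, a4=0.378, a0=15.787; τ=−ln(0.2403)/15.787=0.090 → t=0.180; u2·a0=0.2295·15.787=3.623 ≤ a1=3.753 → R1 fires; M=8 R=7 C=8 A=5 D=10
Draw 3: a1=4.170, a2=2.536, a3=12.160, a4=0.504, a0=19.370; τ=−ln(0.4506)/19.370=0.041 → t=0.221; u2·a0=0.3042·19.370=5.892; a1=4.170 < 5.892 ≤ a1+a2=6.706 → R2 fires; M=9 R=7 C=8 A=5 D=10
Draw 4: a1=4.170, a2=2.853, a3=12.160, a4=0.504, a0=19.687; τ=−ln(0.1291)/19.687=0.104 → t=0.325; u2·a0=0.9498·19.687=18.699; a1+a2=7.023 < 18.699 ≤ a1+…+a3=19.183 → R3 fires; M=9 R=7 C=7 A=4 D=12
Draw 5: a1=5.004, a2=2.853, a3=8.512, a4=0.441, a0=16.810; τ=−ln(0.5605)/16.810=0.034 → t=0.359; u2·a0=0.8554·16.810=14.379; a1+a2=7.857 < 14.379 ≤ a1+…+a3=16.369 → R3 fires; M=9 R=7 C=6 A=3 D=14
Draw 6: a1=5.838, a2=2.853, a3=5.472, a4=0.378, a0=14.541; τ=−ln(0.9679)/14.541=0.002 → t=0.362; u2·a0=0.5172·14.541=7.521; a1=5.838 < 7.521 ≤ a1+a2=8.691 → R2 fires; M=10 R=7 C=6 A=3 D=14
Draw 7: a1=5.838, a2=3.170, a3=5.472, a4=0.378, a0=14.858; τ=−ln(0.7623)/14.858=0.018 → t=0.380; u2·a0=0.5753·14.858=8.548; a1=5.838 < 8.548 ≤ a1+a2=9.008 → R2 fires; M=11 R=7 C=6 A=3 D=14
Draw 8: a1=5.838, a2=3.487, a3=5.472, a4=0.378, a0=15.175; τ=−ln(0.2747)/15.175=0.085 → t=0.465; u2·a0=0.2773·15.175=4.208 ≤ a1=5.838 → R1 fires; M=11 R=7 C=8 A=3 D=15
Draw 9: a1=6.255, a2=3.487, a3=7.296, a4=0.504, a0=17.542; τ=−ln(0.2230)/17.542=0.086 → t=0.551; u2·a0=0.8014·17.542=14.058; a1+a2=9.742 < 14.058 ≤ a1+…+a3=17.038 → R3 fires; M=11 R=7 C=7 A=2 D=17
Draw 10: a1=7.089, a2=3.487, a3=4.256, a4=0.441, a0=15.273; τ=−ln(0.4762)/15.273=0.049 → t=0.599; u2·a0=0.2884·15.273=4.405 ≤ a1=7.089 → R1 fires; M=11 R=7 C=9 A=2 D=18
Draw 11: a1=7.506, a2=3.487, a3=5.472, a4=0.567, a0=17.032; τ=−ln(0.2885)/17.032=0.073 → t=0.672 > T=0.65: stop.
Read off D at T=0.65: 18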